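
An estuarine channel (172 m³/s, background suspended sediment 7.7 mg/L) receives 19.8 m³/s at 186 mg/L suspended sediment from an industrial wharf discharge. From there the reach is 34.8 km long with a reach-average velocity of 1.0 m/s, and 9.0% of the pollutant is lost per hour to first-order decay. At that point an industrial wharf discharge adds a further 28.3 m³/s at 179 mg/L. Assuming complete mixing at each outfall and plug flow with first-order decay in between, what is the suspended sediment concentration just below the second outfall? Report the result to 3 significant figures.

After mixing, C = (172.0·7.700 + 19.80·186.0) / 191.8 = 5007/191.8 = 26.11 mg/L; combined flow 191.8 m³/s.
Travel time t = 34.8·1000 / 1.0 = 34800 s = 9.667 h.
9.0%/h lost → k = −ln(1 − 0.09) = 0.09431 h⁻¹.
After decay, C = 26.11 × e^(−kt) = 26.11 × 0.4019 = 10.49 mg/L.
Second outfall: C = (191.8·10.49 + 28.30·179.0)/220.1 = 32.16 mg/L.

32.2 mg/L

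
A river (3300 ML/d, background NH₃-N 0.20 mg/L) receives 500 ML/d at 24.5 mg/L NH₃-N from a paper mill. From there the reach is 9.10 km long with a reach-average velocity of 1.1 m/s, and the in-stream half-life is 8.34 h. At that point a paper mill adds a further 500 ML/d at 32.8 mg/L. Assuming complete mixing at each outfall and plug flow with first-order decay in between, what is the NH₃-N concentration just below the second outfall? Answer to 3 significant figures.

6.29 mg/L

Mixed concentration C = ΣQC/ΣQ = (3300·0.2000 + 500.0·24.50) / 3800 = 12910/3800 = 3.397 mg/L; combined flow 3800 ML/d.
Travel time t = 9.10·1000 / 1.1 = 8273 s = 2.298 h.
Half-life 8.34 h → k = ln 2 / 8.34 = 0.08311 h⁻¹ = 1.995 d⁻¹.
First-order decay: C = 3.397·exp(−k·t) = 3.397·0.8261 = 2.807 mg/L.
At the second outfall, C = (3800·2.807 + 500.0·32.80) / (3800 + 500.0) = 6.294 mg/L.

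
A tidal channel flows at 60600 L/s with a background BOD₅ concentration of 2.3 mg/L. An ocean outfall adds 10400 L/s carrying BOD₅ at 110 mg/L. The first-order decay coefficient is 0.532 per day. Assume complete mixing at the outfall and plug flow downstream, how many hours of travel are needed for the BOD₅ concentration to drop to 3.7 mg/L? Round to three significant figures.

Mass balance: C = (60600·2.300 + 10400·110.0) / 71000 = 1283000/71000 = 18.08 mg/L.
18.08·exp(−k·t) = 3.7 → t = ln(18.08/3.7)/k = 257600 s = 71.56 h.

71.6 h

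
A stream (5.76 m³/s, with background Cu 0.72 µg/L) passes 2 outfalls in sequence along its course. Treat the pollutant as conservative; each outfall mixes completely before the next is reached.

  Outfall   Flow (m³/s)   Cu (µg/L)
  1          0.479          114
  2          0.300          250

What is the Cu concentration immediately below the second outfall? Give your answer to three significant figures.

20.5 µg/L

Below outfall 1: Q → 6.239 m³/s, C = (5.760·0.7200 + 0.4790·114.0)/6.239 = 9.417 µg/L.
Below outfall 2: Q → 6.539 m³/s, C = (6.239·9.417 + 0.3000·250.0)/6.539 = 20.45 µg/L.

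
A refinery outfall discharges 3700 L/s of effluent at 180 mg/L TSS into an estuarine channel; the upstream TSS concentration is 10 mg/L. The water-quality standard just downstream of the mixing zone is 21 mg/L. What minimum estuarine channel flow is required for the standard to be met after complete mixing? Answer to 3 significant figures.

Set C_mix = 21: (Q·10.00 + 3700·180.0) / (Q + 3700) = 21
→ Q = 3700·(180.0 − 21)/(21 − 10.00) = 53480 L/s.

53500 L/s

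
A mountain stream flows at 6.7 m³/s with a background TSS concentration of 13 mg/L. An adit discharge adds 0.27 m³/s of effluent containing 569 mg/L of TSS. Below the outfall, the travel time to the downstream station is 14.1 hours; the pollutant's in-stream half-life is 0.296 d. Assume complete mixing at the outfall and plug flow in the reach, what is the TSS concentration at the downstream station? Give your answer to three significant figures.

8.73 mg/L

Flow-weighted average: C = (6.700·13.00 + 0.2700·569.0) / 6.970 = 240.7/6.970 = 34.54 mg/L.
Half-life 0.296 d → k = ln 2 / 0.296 = 2.342 d⁻¹.
First-order decay: C = 34.54·exp(−k·t) = 34.54·0.2526 = 8.726 mg/L.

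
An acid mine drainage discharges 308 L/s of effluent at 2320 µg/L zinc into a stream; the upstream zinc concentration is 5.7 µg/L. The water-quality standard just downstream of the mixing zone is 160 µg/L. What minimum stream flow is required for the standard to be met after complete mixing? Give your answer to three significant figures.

4310 L/s

Set C_mix = 160: (Q·5.700 + 308.0·2320) / (Q + 308.0) = 160
→ Q = 308.0·(2320 − 160)/(160 − 5.700) = 4312 L/s.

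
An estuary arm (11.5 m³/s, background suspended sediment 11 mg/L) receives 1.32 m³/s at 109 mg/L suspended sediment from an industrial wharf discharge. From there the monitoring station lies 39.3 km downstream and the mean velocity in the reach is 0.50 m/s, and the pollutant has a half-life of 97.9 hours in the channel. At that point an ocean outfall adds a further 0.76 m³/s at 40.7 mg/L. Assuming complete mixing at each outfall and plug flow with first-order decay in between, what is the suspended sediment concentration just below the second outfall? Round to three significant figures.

Mass balance: C = (11.50·11.00 + 1.320·109.0) / 12.82 = 270.4/12.82 = 21.09 mg/L; combined flow 12.82 m³/s.
Travel time t = 39.3·1000 / 0.50 = 78600 s = 21.83 h.
Half-life 97.9 h → k = ln 2 / 97.9 = 0.007080 h⁻¹ = 0.1699 d⁻¹.
Applying C = C₀e^(−kt): 21.09 × 0.8568 = 18.07 mg/L.
Second outfall: C = (12.82·18.07 + 0.7600·40.70)/13.58 = 19.34 mg/L.

19.3 mg/L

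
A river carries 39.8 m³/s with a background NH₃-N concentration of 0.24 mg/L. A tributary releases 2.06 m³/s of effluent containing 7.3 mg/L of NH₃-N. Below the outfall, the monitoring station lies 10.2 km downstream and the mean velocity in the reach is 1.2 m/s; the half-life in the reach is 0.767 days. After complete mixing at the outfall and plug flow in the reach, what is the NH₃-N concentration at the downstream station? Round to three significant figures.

0.537 mg/L

Conservation of mass: C = (39.80·0.2400 + 2.060·7.300) / 41.86 = 24.59/41.86 = 0.5874 mg/L.
Travel time t = 10.2·1000 / 1.2 = 8500 s = 2.361 h.
Half-life 0.767 d → k = ln 2 / 0.767 = 0.9037 d⁻¹.
After decay, C = 0.5874 × e^(−kt) = 0.5874 × 0.9149 = 0.5375 mg/L.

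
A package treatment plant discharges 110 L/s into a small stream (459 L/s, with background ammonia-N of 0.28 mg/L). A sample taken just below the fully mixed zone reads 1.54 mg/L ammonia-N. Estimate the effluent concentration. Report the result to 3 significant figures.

Mass balance: 459.0·0.2800 + 110.0·Cₑ = 569.0·1.540
→ Cₑ = (569.0·1.540 − 459.0·0.2800) / 110.0 = 6.798 mg/L.

6.80 mg/L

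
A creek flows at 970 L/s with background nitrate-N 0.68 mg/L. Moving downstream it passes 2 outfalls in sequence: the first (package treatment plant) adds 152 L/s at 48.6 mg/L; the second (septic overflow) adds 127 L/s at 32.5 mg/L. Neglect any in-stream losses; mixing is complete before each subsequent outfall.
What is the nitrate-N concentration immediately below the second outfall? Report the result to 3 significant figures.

9.75 mg/L

Below outfall 1: Q → 1122 L/s, C = (970.0·0.6800 + 152.0·48.60)/1122 = 7.172 mg/L.
Below outfall 2: Q → 1249 L/s, C = (1122·7.172 + 127.0·32.50)/1249 = 9.747 mg/L.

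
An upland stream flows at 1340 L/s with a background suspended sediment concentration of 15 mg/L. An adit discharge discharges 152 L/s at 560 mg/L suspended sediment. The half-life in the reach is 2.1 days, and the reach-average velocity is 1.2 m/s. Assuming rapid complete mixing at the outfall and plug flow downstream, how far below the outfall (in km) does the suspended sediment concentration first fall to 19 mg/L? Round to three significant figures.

Mixed concentration C = ΣQC/ΣQ = (1340·15.00 + 152.0·560.0) / 1492 = 105200/1492 = 70.52 mg/L.
Half-life 2.1 d → k = ln 2 / 2.1 = 0.3301 d⁻¹.
Set 70.52·exp(−k·t) = 19 → t = ln(70.52/19)/k = 343300 s = 95.36 h.
Distance = v·t = 1.2·343300 = 412000 m = 412.0 km.

412 km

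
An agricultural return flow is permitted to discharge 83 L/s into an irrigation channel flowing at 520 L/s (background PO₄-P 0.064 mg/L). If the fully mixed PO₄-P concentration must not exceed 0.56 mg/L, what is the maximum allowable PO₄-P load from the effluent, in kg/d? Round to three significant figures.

26.3 kg/d

Mass balance at the limit: 520.0·0.06400 + 83.00·Cₑ = 603.0·0.56 → Cₑ = 3.667 mg/L.
83.00 L/s = 0.08300 m³/s. Load = 0.08300 m³/s × 3.667 g/m³ × 86 400 s/d = 26.30 kg/d.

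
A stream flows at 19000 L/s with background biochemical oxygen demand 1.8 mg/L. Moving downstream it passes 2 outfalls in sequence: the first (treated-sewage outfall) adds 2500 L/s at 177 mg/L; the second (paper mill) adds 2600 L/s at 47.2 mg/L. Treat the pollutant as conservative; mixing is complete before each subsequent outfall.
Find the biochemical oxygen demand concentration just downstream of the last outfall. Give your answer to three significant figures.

Below outfall 1: Q → 21500 L/s, C = (19000·1.800 + 2500·177.0)/21500 = 22.17 mg/L.
Below outfall 2: Q → 24100 L/s, C = (21500·22.17 + 2600·47.20)/24100 = 24.87 mg/L.

24.9 mg/L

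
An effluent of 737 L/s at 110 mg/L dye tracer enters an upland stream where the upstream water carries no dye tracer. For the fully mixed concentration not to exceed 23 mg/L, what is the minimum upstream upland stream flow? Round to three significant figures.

2790 L/s

Set C_mix = 23: (Q·0 + 737.0·110.0) / (Q + 737.0) = 23
→ Q = 737.0·(110.0 − 23)/(23 − 0) = 2788 L/s.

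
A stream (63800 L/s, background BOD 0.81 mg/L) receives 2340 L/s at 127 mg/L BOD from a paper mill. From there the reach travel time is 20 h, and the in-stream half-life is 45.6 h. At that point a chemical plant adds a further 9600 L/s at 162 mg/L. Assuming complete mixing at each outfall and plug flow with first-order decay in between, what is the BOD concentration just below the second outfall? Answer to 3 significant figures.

23.9 mg/L

Flow-weighted average: C = (63800·0.8100 + 2340·127.0) / 66140 = 348900/66140 = 5.275 mg/L; combined flow 66140 L/s.
Half-life 45.6 h → k = ln 2 / 45.6 = 0.01520 h⁻¹ = 0.3648 d⁻¹.
Decay over the reach: 5.275·exp(−kt) = 5.275·0.7379 = 3.892 mg/L.
At the second outfall, C = (66140·3.892 + 9600·162.0) / (66140 + 9600) = 23.93 mg/L.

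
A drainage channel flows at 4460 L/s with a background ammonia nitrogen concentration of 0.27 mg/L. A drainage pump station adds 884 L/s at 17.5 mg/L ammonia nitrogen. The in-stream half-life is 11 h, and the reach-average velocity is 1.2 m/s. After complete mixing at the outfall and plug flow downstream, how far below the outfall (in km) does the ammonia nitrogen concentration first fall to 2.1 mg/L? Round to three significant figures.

27.1 km

Flow-weighted average: C = (4460·0.2700 + 884.0·17.50) / 5344 = 16670/5344 = 3.120 mg/L.
Half-life 11 h → k = ln 2 / 11 = 0.06301 h⁻¹ = 1.512 d⁻¹.
Set 3.120·exp(−k·t) = 2.1 → t = ln(3.120/2.1)/k = 22620 s = 6.284 h.
Distance = v·t = 1.2·22620 = 27150 m = 27.15 km.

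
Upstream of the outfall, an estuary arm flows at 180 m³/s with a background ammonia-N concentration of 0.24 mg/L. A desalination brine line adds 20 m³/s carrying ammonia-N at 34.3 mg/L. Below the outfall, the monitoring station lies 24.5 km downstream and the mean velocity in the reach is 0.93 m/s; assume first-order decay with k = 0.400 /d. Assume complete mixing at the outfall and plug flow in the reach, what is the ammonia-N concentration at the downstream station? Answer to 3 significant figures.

3.23 mg/L

After mixing, C = (180.0·0.2400 + 20.00·34.30) / 200.0 = 729.2/200.0 = 3.646 mg/L.
Travel time t = 24.5·1000 / 0.93 = 26340 s = 7.318 h.
Decay over the reach: 3.646·exp(−kt) = 3.646·0.8852 = 3.227 mg/L.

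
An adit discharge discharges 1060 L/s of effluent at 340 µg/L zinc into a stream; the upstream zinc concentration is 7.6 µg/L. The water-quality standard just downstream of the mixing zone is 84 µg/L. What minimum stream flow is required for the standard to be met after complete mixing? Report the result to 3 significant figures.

Set C_mix = 84: (Q·7.600 + 1060·340.0) / (Q + 1060) = 84
→ Q = 1060·(340.0 − 84)/(84 − 7.600) = 3552 L/s.

3550 L/s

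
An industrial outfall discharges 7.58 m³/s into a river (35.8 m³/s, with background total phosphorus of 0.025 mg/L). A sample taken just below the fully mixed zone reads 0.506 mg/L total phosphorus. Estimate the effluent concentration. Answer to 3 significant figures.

Mass balance: 35.80·0.02500 + 7.580·Cₑ = 43.38·0.5060
→ Cₑ = (43.38·0.5060 − 35.80·0.02500) / 7.580 = 2.778 mg/L.

2.78 mg/L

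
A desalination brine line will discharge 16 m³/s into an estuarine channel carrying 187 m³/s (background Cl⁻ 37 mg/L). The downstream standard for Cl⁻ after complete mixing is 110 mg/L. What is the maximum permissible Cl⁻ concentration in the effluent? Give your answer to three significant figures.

At the limit, (Qr·Cr + Qe·Cₑ)/(Qr + Qe) = 110:
Cₑ = (203.0·110 − 187.0·37.00) / 16.00 = 963.2 mg/L.

963 mg/L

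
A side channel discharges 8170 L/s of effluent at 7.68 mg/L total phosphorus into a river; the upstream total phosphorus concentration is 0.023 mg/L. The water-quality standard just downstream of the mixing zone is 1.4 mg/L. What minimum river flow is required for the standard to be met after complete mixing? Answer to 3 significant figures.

Set C_mix = 1.4: (Q·0.02300 + 8170·7.680) / (Q + 8170) = 1.4
→ Q = 8170·(7.680 − 1.4)/(1.4 − 0.02300) = 37260 L/s.

37300 L/s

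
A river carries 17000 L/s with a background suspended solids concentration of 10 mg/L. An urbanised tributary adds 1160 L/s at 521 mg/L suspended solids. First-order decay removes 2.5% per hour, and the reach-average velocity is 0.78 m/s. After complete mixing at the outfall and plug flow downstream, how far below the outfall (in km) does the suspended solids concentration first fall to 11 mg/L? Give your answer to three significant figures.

Mixed concentration C = ΣQC/ΣQ = (17000·10.00 + 1160·521.0) / 18160 = 774400/18160 = 42.64 mg/L.
2.5%/h lost → k = −ln(1 − 0.025) = 0.02532 h⁻¹.
Set 42.64·exp(−k·t) = 11 → t = ln(42.64/11)/k = 192700 s = 53.52 h.
Distance = v·t = 0.78·192700 = 150300 m = 150.3 km.

150 km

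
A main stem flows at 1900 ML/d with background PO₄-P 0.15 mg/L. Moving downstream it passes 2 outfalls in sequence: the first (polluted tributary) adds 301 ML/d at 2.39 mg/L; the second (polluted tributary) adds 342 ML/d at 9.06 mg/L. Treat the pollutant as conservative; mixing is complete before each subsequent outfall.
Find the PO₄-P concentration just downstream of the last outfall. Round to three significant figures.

Outfall 1: combined Q = 2201 ML/d; C = (1900·0.1500 + 301.0·2.390)/2201 = 0.4563 mg/L.
Outfall 2: combined Q = 2543 ML/d; C = (2201·0.4563 + 342.0·9.060)/2543 = 1.613 mg/L.

1.61 mg/L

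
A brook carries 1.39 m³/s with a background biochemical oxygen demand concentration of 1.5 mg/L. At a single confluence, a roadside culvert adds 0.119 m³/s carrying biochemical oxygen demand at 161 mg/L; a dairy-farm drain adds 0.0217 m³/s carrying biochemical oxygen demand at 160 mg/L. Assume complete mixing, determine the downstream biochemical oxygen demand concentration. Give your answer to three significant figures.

Conservation of mass: C = (1.390·1.500 + 0.1190·161.0 + 0.02170·160.0) / 1.531 = 24.72/1.531 = 16.15 mg/L.

16.1 mg/L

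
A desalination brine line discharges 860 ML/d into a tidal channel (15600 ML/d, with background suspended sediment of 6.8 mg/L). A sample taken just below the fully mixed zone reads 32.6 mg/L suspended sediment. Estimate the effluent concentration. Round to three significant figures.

501 mg/L

Mass balance: 15600·6.800 + 860.0·Cₑ = 16460·32.60
→ Cₑ = (16460·32.60 − 15600·6.800) / 860.0 = 500.6 mg/L.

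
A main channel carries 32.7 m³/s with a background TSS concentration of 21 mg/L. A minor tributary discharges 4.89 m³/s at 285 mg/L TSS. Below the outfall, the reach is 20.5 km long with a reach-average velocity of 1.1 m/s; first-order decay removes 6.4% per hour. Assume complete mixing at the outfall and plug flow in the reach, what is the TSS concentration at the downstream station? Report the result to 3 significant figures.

39.3 mg/L

Mixed concentration C = ΣQC/ΣQ = (32.70·21.00 + 4.890·285.0) / 37.59 = 2080/37.59 = 55.34 mg/L.
Travel time t = 20.5·1000 / 1.1 = 18640 s = 5.177 h.
6.4%/h lost → k = −ln(1 − 0.064) = 0.06614 h⁻¹.
Decay over the reach: 55.34·exp(−kt) = 55.34·0.7101 = 39.30 mg/L.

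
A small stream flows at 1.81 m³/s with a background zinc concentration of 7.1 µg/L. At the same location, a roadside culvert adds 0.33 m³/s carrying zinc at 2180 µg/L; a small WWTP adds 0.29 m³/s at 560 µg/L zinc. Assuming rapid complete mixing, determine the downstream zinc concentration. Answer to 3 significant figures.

368 µg/L

Mixed concentration C = ΣQC/ΣQ = (1.810·7.100 + 0.3300·2180 + 0.2900·560.0) / 2.430 = 894.7/2.430 = 368.2 µg/L.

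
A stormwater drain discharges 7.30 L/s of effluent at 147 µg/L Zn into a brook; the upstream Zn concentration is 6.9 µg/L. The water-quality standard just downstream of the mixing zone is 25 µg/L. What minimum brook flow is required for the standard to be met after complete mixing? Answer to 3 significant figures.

49.2 L/s

Set C_mix = 25: (Q·6.900 + 7.300·147.0) / (Q + 7.300) = 25
→ Q = 7.300·(147.0 − 25)/(25 − 6.900) = 49.20 L/s.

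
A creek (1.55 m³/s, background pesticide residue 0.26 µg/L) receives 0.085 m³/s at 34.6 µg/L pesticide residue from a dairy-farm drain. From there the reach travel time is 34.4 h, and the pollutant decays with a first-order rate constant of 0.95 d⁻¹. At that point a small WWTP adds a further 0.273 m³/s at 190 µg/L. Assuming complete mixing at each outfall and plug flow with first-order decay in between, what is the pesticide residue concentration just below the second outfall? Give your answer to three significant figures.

27.6 µg/L

Mass balance: C = (1.550·0.2600 + 0.08500·34.60) / 1.635 = 3.344/1.635 = 2.045 µg/L; combined flow 1.635 m³/s.
After decay, C = 2.045 × e^(−kt) = 2.045 × 0.2562 = 0.5241 µg/L.
At the second outfall, C = (1.635·0.5241 + 0.2730·190.0) / (1.635 + 0.2730) = 27.63 µg/L.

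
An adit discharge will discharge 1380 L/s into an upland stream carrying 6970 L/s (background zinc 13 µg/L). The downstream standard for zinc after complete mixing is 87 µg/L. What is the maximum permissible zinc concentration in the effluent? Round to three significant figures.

At the limit, (Qr·Cr + Qe·Cₑ)/(Qr + Qe) = 87:
Cₑ = (8350·87 − 6970·13.00) / 1380 = 460.8 µg/L.

461 µg/L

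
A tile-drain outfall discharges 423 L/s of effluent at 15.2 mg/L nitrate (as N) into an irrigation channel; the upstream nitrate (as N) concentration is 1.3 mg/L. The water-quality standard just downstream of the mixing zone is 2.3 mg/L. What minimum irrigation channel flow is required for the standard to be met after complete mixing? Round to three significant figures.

Set C_mix = 2.3: (Q·1.300 + 423.0·15.20) / (Q + 423.0) = 2.3
→ Q = 423.0·(15.20 − 2.3)/(2.3 − 1.300) = 5457 L/s.

5460 L/s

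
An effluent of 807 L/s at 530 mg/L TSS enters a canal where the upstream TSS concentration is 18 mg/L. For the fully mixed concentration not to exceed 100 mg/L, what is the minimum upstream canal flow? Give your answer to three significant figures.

Set C_mix = 100: (Q·18.00 + 807.0·530.0) / (Q + 807.0) = 100
→ Q = 807.0·(530.0 − 100)/(100 − 18.00) = 4232 L/s.

4230 L/s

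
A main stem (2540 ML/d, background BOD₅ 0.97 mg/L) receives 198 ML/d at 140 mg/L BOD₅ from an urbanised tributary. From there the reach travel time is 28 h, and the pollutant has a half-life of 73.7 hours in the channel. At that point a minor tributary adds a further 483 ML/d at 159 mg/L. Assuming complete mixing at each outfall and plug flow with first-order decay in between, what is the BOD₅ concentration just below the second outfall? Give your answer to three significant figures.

31.0 mg/L

Conservation of mass: C = (2540·0.9700 + 198.0·140.0) / 2738 = 30180/2738 = 11.02 mg/L; combined flow 2738 ML/d.
Half-life 73.7 h → k = ln 2 / 73.7 = 0.009405 h⁻¹ = 0.2257 d⁻¹.
Decay over the reach: 11.02·exp(−kt) = 11.02·0.7685 = 8.472 mg/L.
Second outfall: C = (2738·8.472 + 483.0·159.0)/3221 = 31.04 mg/L.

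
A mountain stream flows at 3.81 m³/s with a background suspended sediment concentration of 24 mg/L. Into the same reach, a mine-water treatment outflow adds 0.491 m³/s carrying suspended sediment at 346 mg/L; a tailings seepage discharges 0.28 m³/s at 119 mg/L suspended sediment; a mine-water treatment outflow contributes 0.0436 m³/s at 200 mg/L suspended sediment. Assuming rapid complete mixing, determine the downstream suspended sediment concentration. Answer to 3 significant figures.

Flow-weighted average: C = (3.810·24.00 + 0.4910·346.0 + 0.2800·119.0 + 0.04360·200.0) / 4.625 = 303.4/4.625 = 65.60 mg/L.

65.6 mg/L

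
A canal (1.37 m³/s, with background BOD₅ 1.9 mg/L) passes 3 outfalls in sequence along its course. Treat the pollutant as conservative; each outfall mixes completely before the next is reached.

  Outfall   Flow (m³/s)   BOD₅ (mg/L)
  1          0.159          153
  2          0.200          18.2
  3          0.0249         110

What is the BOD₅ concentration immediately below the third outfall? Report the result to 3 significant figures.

Outfall 1: combined Q = 1.529 m³/s; C = (1.370·1.900 + 0.1590·153.0)/1.529 = 17.61 mg/L.
Outfall 2: combined Q = 1.729 m³/s; C = (1.529·17.61 + 0.2000·18.20)/1.729 = 17.68 mg/L.
Outfall 3: combined Q = 1.754 m³/s; C = (1.729·17.68 + 0.02490·110.0)/1.754 = 18.99 mg/L.

19.0 mg/L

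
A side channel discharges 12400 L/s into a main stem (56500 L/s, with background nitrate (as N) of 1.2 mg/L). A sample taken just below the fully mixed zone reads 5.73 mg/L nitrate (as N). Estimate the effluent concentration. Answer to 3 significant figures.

26.4 mg/L

Mass balance: 56500·1.200 + 12400·Cₑ = 68900·5.730
→ Cₑ = (68900·5.730 − 56500·1.200) / 12400 = 26.37 mg/L.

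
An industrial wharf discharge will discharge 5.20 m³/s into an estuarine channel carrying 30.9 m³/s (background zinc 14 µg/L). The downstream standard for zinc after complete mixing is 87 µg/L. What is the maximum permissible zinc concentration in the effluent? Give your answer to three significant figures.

521 µg/L

At the limit, (Qr·Cr + Qe·Cₑ)/(Qr + Qe) = 87:
Cₑ = (36.10·87 − 30.90·14.00) / 5.200 = 520.8 µg/L.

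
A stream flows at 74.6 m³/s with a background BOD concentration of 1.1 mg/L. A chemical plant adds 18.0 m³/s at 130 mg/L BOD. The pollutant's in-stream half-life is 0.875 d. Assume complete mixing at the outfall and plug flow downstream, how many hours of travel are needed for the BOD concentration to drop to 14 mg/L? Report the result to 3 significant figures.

Flow-weighted average: C = (74.60·1.100 + 18.00·130.0) / 92.60 = 2422/92.60 = 26.16 mg/L.
Half-life 0.875 d → k = ln 2 / 0.875 = 0.7922 d⁻¹.
26.16·exp(−k·t) = 14 → t = ln(26.16/14)/k = 68170 s = 18.94 h.

18.9 h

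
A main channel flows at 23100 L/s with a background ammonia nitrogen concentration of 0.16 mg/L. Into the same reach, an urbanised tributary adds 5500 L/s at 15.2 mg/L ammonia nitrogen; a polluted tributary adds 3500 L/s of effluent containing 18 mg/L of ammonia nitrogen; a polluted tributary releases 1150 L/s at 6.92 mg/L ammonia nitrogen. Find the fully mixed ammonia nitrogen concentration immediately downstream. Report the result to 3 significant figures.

Mass balance: C = (23100·0.1600 + 5500·15.20 + 3500·18.00 + 1150·6.920) / 33250 = 158300/33250 = 4.760 mg/L.

4.76 mg/L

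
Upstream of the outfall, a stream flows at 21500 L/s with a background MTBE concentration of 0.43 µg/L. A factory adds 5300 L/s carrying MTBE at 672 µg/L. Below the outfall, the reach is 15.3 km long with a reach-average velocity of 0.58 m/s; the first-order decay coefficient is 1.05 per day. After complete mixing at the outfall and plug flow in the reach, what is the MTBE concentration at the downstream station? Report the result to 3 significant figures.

Mixed concentration C = ΣQC/ΣQ = (21500·0.4300 + 5300·672.0) / 26800 = 3571000/26800 = 133.2 µg/L.
Travel time t = 15.3·1000 / 0.58 = 26380 s = 7.328 h.
First-order decay: C = 133.2·exp(−k·t) = 133.2·0.7257 = 96.70 µg/L.

96.7 µg/L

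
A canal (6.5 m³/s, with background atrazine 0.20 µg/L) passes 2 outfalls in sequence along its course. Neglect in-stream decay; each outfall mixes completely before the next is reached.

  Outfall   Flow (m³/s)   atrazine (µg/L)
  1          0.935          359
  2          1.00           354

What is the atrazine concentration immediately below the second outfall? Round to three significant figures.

Outfall 1: combined Q = 7.435 m³/s; C = (6.500·0.2000 + 0.9350·359.0)/7.435 = 45.32 µg/L.
Outfall 2: combined Q = 8.435 m³/s; C = (7.435·45.32 + 1.000·354.0)/8.435 = 81.92 µg/L.

81.9 µg/L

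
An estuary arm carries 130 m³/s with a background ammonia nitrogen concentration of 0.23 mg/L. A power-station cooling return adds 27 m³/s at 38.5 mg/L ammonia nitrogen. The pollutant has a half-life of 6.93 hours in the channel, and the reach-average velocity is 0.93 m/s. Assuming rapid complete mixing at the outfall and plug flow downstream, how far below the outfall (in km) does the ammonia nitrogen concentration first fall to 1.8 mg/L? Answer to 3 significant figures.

44.5 km

After mixing, C = (130.0·0.2300 + 27.00·38.50) / 157.0 = 1069/157.0 = 6.811 mg/L.
Half-life 6.93 h → k = ln 2 / 6.93 = 0.1000 h⁻¹ = 2.401 d⁻¹.
Set 6.811·exp(−k·t) = 1.8 → t = ln(6.811/1.8)/k = 47900 s = 13.31 h.
Distance = v·t = 0.93·47900 = 44550 m = 44.55 km.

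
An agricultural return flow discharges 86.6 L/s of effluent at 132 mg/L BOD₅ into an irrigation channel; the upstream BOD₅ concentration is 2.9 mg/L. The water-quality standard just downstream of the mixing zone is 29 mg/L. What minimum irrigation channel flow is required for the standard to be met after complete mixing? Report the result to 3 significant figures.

342 L/s

Set C_mix = 29: (Q·2.900 + 86.60·132.0) / (Q + 86.60) = 29
→ Q = 86.60·(132.0 − 29)/(29 − 2.900) = 341.8 L/s.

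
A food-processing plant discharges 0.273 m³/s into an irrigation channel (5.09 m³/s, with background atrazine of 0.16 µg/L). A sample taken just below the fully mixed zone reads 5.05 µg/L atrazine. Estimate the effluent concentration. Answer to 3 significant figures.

96.2 µg/L

Mass balance: 5.090·0.1600 + 0.2730·Cₑ = 5.363·5.050
→ Cₑ = (5.363·5.050 − 5.090·0.1600) / 0.2730 = 96.22 µg/L.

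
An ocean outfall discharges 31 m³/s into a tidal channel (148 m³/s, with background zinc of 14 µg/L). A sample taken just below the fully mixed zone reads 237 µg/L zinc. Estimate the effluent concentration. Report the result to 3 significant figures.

1300 µg/L

Mass balance: 148.0·14.00 + 31.00·Cₑ = 179.0·237.0
→ Cₑ = (179.0·237.0 − 148.0·14.00) / 31.00 = 1302 µg/L.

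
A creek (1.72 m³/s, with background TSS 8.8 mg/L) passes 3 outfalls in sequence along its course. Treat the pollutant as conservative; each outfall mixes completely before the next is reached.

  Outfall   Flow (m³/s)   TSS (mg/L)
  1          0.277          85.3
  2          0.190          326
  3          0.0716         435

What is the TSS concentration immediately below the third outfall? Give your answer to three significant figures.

Outfall 1: combined Q = 1.997 m³/s; C = (1.720·8.800 + 0.2770·85.30)/1.997 = 19.41 mg/L.
Outfall 2: combined Q = 2.187 m³/s; C = (1.997·19.41 + 0.1900·326.0)/2.187 = 46.05 mg/L.
Outfall 3: combined Q = 2.259 m³/s; C = (2.187·46.05 + 0.07160·435.0)/2.259 = 58.38 mg/L.

58.4 mg/L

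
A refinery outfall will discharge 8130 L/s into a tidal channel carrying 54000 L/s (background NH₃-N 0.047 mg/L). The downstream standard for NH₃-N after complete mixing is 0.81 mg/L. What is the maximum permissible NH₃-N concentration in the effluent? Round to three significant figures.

At the limit, (Qr·Cr + Qe·Cₑ)/(Qr + Qe) = 0.81:
Cₑ = (62130·0.81 − 54000·0.04700) / 8130 = 5.878 mg/L.

5.88 mg/L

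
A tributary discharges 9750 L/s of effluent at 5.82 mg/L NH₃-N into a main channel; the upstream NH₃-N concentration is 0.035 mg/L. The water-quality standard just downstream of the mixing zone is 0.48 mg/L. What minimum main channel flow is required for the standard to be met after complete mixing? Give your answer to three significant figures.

Set C_mix = 0.48: (Q·0.03500 + 9750·5.820) / (Q + 9750) = 0.48
→ Q = 9750·(5.820 − 0.48)/(0.48 − 0.03500) = 117000 L/s.

117000 L/s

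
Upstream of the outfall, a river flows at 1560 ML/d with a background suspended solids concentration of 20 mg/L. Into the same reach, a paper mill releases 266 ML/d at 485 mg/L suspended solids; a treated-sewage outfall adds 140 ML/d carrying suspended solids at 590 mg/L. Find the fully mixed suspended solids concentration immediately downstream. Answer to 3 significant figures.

After mixing, C = (1560·20.00 + 266.0·485.0 + 140.0·590.0) / 1966 = 242800/1966 = 123.5 mg/L.

124 mg/L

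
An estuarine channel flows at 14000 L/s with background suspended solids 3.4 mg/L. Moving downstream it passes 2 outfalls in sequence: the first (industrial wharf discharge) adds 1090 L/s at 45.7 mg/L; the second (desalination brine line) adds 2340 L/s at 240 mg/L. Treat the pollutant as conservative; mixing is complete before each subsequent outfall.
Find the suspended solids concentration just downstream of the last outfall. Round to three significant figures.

37.8 mg/L

Below outfall 1: Q → 15090 L/s, C = (14000·3.400 + 1090·45.70)/15090 = 6.455 mg/L.
Below outfall 2: Q → 17430 L/s, C = (15090·6.455 + 2340·240.0)/17430 = 37.81 mg/L.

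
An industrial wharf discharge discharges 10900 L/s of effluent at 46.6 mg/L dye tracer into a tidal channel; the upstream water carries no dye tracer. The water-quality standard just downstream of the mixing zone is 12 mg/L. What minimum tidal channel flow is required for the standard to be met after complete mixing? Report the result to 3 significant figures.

31400 L/s

Set C_mix = 12: (Q·0 + 10900·46.60) / (Q + 10900) = 12
→ Q = 10900·(46.60 − 12)/(12 − 0) = 31430 L/s.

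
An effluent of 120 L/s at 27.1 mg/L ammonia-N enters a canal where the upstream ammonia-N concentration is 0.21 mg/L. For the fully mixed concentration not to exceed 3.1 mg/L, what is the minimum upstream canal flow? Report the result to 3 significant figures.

Set C_mix = 3.1: (Q·0.2100 + 120.0·27.10) / (Q + 120.0) = 3.1
→ Q = 120.0·(27.10 − 3.1)/(3.1 − 0.2100) = 996.5 L/s.

997 L/s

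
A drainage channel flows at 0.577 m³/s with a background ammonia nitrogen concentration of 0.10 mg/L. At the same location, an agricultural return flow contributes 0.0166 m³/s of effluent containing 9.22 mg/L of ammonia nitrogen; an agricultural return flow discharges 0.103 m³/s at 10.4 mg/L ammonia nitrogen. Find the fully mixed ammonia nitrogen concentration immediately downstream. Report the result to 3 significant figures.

1.84 mg/L

After mixing, C = (0.5770·0.1000 + 0.01660·9.220 + 0.1030·10.40) / 0.6966 = 1.282/0.6966 = 1.840 mg/L.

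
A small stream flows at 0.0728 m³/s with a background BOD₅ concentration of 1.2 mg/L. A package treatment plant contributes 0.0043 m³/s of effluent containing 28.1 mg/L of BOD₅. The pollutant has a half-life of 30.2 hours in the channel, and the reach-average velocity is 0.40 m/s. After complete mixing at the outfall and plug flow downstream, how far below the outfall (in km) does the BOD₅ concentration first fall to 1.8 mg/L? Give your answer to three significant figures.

25.4 km

Flow-weighted average: C = (0.07280·1.200 + 0.004300·28.10) / 0.07710 = 0.2082/0.07710 = 2.700 mg/L.
Half-life 30.2 h → k = ln 2 / 30.2 = 0.02295 h⁻¹ = 0.5508 d⁻¹.
Set 2.700·exp(−k·t) = 1.8 → t = ln(2.700/1.8)/k = 63610 s = 17.67 h.
Distance = v·t = 0.40·63610 = 25440 m = 25.44 km.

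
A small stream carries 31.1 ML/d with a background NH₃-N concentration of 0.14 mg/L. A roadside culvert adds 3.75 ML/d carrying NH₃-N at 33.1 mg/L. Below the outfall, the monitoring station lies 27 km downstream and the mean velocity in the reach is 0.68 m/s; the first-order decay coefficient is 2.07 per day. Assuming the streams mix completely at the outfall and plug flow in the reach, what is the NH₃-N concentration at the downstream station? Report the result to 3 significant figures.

Mass balance: C = (31.10·0.1400 + 3.750·33.10) / 34.85 = 128.5/34.85 = 3.687 mg/L.
Travel time t = 27·1000 / 0.68 = 39710 s = 11.03 h.
After decay, C = 3.687 × e^(−kt) = 3.687 × 0.3862 = 1.424 mg/L.

1.42 mg/L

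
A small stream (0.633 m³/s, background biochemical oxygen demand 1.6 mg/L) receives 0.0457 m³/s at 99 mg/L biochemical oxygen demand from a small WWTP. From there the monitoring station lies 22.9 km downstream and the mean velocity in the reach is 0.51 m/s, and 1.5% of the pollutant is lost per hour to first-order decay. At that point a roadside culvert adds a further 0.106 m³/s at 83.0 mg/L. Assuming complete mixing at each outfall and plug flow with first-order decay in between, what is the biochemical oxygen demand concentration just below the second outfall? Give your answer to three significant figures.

17.1 mg/L

Mass balance: C = (0.6330·1.600 + 0.04570·99.00) / 0.6787 = 5.537/0.6787 = 8.158 mg/L; combined flow 0.6787 m³/s.
Travel time t = 22.9·1000 / 0.51 = 44900 s = 12.47 h.
1.5%/h lost → k = −ln(1 − 0.015) = 0.01511 h⁻¹.
Decay over the reach: 8.158·exp(−kt) = 8.158·0.8282 = 6.757 mg/L.
Second outfall: C = (0.6787·6.757 + 0.1060·83.00)/0.7847 = 17.06 mg/L.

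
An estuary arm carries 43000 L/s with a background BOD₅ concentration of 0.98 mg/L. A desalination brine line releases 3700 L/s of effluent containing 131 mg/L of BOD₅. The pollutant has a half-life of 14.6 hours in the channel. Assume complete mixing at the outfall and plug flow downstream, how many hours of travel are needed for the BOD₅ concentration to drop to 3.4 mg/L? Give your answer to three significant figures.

25.3 h

Mixed concentration C = ΣQC/ΣQ = (43000·0.9800 + 3700·131.0) / 46700 = 526800/46700 = 11.28 mg/L.
Half-life 14.6 h → k = ln 2 / 14.6 = 0.04748 h⁻¹ = 1.139 d⁻¹.
11.28·exp(−k·t) = 3.4 → t = ln(11.28/3.4)/k = 90950 s = 25.26 h.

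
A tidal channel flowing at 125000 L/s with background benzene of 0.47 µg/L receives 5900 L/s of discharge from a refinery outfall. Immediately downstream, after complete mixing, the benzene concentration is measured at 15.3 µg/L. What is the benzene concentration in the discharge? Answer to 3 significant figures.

Mass balance: 125000·0.4700 + 5900·Cₑ = 130900·15.30
→ Cₑ = (130900·15.30 − 125000·0.4700) / 5900 = 329.5 µg/L.

329 µg/L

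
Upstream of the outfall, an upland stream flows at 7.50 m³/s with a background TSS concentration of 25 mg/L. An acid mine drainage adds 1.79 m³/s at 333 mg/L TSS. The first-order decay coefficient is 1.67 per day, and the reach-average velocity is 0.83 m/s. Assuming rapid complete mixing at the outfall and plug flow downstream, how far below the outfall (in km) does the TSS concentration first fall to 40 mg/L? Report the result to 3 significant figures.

Flow-weighted average: C = (7.500·25.00 + 1.790·333.0) / 9.290 = 783.6/9.290 = 84.35 mg/L.
Set 84.35·exp(−k·t) = 40 → t = ln(84.35/40)/k = 38600 s = 10.72 h.
Distance = v·t = 0.83·38600 = 32040 m = 32.04 km.

32.0 km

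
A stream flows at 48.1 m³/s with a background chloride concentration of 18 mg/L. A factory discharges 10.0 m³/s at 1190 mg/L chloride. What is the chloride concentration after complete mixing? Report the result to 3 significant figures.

After mixing, C = (48.10·18.00 + 10.00·1190) / 58.10 = 12770/58.10 = 219.7 mg/L.

220 mg/L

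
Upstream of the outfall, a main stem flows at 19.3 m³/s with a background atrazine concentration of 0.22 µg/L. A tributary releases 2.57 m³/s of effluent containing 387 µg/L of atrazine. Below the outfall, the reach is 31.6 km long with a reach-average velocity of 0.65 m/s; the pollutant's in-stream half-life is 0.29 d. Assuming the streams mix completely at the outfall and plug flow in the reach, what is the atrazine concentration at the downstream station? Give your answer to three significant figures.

11.9 µg/L

Flow-weighted average: C = (19.30·0.2200 + 2.570·387.0) / 21.87 = 998.8/21.87 = 45.67 µg/L.
Travel time t = 31.6·1000 / 0.65 = 48620 s = 13.50 h.
Half-life 0.29 d → k = ln 2 / 0.29 = 2.390 d⁻¹.
First-order decay: C = 45.67·exp(−k·t) = 45.67·0.2606 = 11.90 µg/L.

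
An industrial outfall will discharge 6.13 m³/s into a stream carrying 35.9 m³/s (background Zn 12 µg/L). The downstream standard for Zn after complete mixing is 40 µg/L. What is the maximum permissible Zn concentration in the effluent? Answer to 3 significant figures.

204 µg/L

At the limit, (Qr·Cr + Qe·Cₑ)/(Qr + Qe) = 40:
Cₑ = (42.03·40 − 35.90·12.00) / 6.130 = 204.0 µg/L.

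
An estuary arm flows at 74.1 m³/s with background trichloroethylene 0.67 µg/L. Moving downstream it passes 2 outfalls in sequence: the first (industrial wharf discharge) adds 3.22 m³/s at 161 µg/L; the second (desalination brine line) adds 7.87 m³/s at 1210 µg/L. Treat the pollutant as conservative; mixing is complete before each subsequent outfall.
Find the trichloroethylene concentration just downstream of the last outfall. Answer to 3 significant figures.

Below outfall 1: Q → 77.32 m³/s, C = (74.10·0.6700 + 3.220·161.0)/77.32 = 7.347 µg/L.
Below outfall 2: Q → 85.19 m³/s, C = (77.32·7.347 + 7.870·1210)/85.19 = 118.5 µg/L.

118 µg/L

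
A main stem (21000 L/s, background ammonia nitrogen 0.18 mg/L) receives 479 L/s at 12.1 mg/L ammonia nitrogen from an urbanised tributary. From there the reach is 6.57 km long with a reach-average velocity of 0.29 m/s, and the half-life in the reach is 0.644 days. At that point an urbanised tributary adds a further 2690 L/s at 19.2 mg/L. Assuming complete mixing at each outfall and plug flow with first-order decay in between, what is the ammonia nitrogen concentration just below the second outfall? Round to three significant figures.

After mixing, C = (21000·0.1800 + 479.0·12.10) / 21480 = 9576/21480 = 0.4458 mg/L; combined flow 21480 L/s.
Travel time t = 6.57·1000 / 0.29 = 22660 s = 6.293 h.
Half-life 0.644 d → k = ln 2 / 0.644 = 1.076 d⁻¹.
Applying C = C₀e^(−kt): 0.4458 × 0.7541 = 0.3362 mg/L.
Second outfall: C = (21480·0.3362 + 2690·19.20)/24170 = 2.436 mg/L.

2.44 mg/L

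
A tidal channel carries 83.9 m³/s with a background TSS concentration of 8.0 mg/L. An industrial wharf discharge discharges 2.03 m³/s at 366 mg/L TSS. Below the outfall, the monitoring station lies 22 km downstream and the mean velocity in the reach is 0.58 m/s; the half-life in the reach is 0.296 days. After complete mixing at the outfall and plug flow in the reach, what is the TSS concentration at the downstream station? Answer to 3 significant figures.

Flow-weighted average: C = (83.90·8.000 + 2.030·366.0) / 85.93 = 1414/85.93 = 16.46 mg/L.
Travel time t = 22·1000 / 0.58 = 37930 s = 10.54 h.
Half-life 0.296 d → k = ln 2 / 0.296 = 2.342 d⁻¹.
Decay over the reach: 16.46·exp(−kt) = 16.46·0.3577 = 5.887 mg/L.

5.89 mg/L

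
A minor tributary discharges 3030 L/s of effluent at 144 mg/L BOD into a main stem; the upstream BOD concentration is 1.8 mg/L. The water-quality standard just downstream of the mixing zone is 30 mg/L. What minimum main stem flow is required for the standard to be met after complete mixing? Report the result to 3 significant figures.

12200 L/s

Set C_mix = 30: (Q·1.800 + 3030·144.0) / (Q + 3030) = 30
→ Q = 3030·(144.0 − 30)/(30 − 1.800) = 12250 L/s.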